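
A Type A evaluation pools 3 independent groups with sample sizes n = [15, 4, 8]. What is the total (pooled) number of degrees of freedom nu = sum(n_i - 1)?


nu = sum_i (n_i - 1)
nu = ((15 - 1) + (4 - 1) + (8 - 1))
nu = 14 + 3 + 7
nu = 24

24


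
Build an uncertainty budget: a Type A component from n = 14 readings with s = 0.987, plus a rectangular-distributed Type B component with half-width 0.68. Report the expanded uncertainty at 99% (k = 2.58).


u_A = s / sqrt(n) = 0.987 / sqrt(14) = 0.26378685
u_B = half_width / sqrt(3) = 0.68 / sqrt(3) = 0.39259818
uc = sqrt(u_A^2 + u_B^2) = sqrt(0.26378685^2 + 0.39259818^2) = 0.47298714
U = k * uc = 2.58 * 0.47298714
U = 1.2203

1.2203


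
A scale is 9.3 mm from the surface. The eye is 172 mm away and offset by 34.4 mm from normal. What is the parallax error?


error = h * offset / d
= 9.3 * 34.4 / 172
= 1.8600

1.8600


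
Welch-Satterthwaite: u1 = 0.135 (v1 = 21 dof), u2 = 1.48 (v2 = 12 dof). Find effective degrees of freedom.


uc = sqrt(u1^2 + u2^2) = sqrt(0.135^2 + 1.48^2) = 1.4861443
v_eff = uc^4 / (u1^4/v1 + u2^4/v2)
= 1.4861443^4 / (0.135^4/21 + 1.48^4/12)
= 4.8780239 / 0.39983683
v_eff = 12.2000

12.2000


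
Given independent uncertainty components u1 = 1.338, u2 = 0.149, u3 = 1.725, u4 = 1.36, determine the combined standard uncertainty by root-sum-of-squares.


uc = sqrt(1.338^2 + 0.149^2 + 1.725^2 + 1.36^2)
uc = sqrt(6.63767)
uc = 2.5764

2.5764


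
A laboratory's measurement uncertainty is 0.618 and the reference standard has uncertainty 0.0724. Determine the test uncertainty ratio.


TUR = u_lab / u_ref
= 0.618 / 0.0724
= 8.5359

8.5359


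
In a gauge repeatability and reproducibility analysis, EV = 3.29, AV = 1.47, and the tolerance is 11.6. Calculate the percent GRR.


GRR = sqrt(EV^2 + AV^2) = sqrt(3.29^2 + 1.47^2) = 3.6034705
%GRR = GRR / tol * 100 = 3.6034705 / 11.6 * 100
%GRR = 31.0644

31.0644


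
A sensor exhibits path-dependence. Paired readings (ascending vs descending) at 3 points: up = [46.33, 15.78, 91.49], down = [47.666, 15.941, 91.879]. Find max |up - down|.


|46.33 - 47.666| = 1.3360
|15.78 - 15.941| = 0.1610
|91.49 - 91.879| = 0.3890
hysteresis = max(diffs) = 1.3360

1.3360


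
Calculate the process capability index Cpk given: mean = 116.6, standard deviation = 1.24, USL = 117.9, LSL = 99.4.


Cpu = (USL - mean) / (3*sigma) = (117.9 - 116.6) / (3*1.24) = 0.3495
Cpl = (mean - LSL) / (3*sigma) = (116.6 - 99.4) / (3*1.24) = 4.6237
Cpk = min(Cpu, Cpl) = 0.3495

0.3495


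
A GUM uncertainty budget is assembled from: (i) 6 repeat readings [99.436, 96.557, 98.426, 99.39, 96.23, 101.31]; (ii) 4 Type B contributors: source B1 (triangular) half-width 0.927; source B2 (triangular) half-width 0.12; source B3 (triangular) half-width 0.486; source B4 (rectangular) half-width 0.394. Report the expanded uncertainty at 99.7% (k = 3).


mean = (99.436 + 96.557 + 98.426 + 99.39 + 96.23 + 101.31) / 6 = 98.55816667
s = sqrt(sum((x - mean)^2)/(n-1)) = 1.9223746
u_A = s / sqrt(n) = 1.9223746 / sqrt(6) = 0.78480614
u_B1 = 0.927 / sqrt(6) = 0.37844617
u_B2 = 0.12 / sqrt(6) = 0.048989795
u_B3 = 0.486 / sqrt(6) = 0.19840867
u_B4 = 0.394 / sqrt(3) = 0.22747601
uc = sqrt(0.78480614^2 + 0.37844617^2 + 0.048989795^2 + 0.19840867^2 + 0.22747601^2) = 0.9233924
U = k * uc = 3 * 0.9233924
U = 2.7702

2.7702


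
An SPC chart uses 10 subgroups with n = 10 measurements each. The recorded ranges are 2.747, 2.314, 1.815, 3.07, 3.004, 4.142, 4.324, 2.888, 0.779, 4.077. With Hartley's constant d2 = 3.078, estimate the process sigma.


R_bar = (2.747 + 2.314 + 1.815 + 3.07 + 3.004 + 4.142 + 4.324 + 2.888 + 0.779 + 4.077) / 10
R_bar = 29.16 / 10 = 2.916
sigma_hat = R_bar / d2 = 2.916 / 3.078 = 0.9474

0.9474


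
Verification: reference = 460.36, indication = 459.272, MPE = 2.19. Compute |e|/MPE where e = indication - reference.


e = indication - reference = 459.272 - 460.36 = -1.0880
|e| = 1.0880
ratio = |e| / MPE = 1.0880 / 2.19
ratio = 0.4968

0.4968


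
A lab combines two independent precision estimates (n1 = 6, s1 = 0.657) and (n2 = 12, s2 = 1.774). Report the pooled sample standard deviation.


s_p = sqrt(((n1-1)*s1^2 + (n2-1)*s2^2) / (n1+n2-2))
numerator = (6-1)*0.657^2 + (12-1)*1.774^2 = 2.158245 + 34.617836 = 36.776081
denominator = 6 + 12 - 2 = 16
s_p^2 = 36.776081 / 16 = 2.2985051
s_p = sqrt(2.2985051) = 1.5161

1.5161


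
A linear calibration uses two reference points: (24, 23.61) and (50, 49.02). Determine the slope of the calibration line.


slope = (y2 - y1) / (x2 - x1)
= (49.02 - 23.61) / (50 - 24)
= 25.4100 / 26
= 0.9773

0.9773


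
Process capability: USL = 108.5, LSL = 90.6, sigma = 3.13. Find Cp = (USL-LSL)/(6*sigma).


Cp = (USL - LSL) / (6 * sigma)
= (108.5 - 90.6) / (6 * 3.13)
= 17.9000 / 18.7800
= 0.9531

0.9531


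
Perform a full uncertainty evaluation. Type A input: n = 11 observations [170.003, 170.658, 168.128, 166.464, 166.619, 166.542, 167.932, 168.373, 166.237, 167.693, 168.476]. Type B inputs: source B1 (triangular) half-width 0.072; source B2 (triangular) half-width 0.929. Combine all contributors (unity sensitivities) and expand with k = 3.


mean = (170.003 + 170.658 + 168.128 + 166.464 + 166.619 + 166.542 + 167.932 + 168.373 + 166.237 + 167.693 + 168.476) / 11 = 167.9204545
s = sqrt(sum((x - mean)^2)/(n-1)) = 1.4487485
u_A = s / sqrt(n) = 1.4487485 / sqrt(11) = 0.43681411
u_B1 = 0.072 / sqrt(6) = 0.029393877
u_B2 = 0.929 / sqrt(6) = 0.37926266
uc = sqrt(0.43681411^2 + 0.029393877^2 + 0.37926266^2) = 0.57923288
U = k * uc = 3 * 0.57923288
U = 1.7377

1.7377


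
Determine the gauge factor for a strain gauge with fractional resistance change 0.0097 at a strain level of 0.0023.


GF = (dR/R) / epsilon
= 0.0097 / 0.0023
= 4.2174

4.2174


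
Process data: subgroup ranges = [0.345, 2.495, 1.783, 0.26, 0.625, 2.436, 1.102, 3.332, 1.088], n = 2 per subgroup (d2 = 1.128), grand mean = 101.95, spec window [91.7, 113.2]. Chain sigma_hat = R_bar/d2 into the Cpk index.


R_bar = (0.345 + 2.495 + 1.783 + 0.26 + 0.625 + 2.436 + 1.102 + 3.332 + 1.088) / 9 = 1.4962222
sigma = R_bar / d2 = 1.4962222 / 1.128 = 1.3264381
Cp = (USL - LSL)/(6*sigma) = (113.2 - 91.7)/(6*1.3264381) = 2.7015
Cpu = (113.2 - 101.95)/(3*1.3264381) = 2.8271
Cpl = (101.95 - 91.7)/(3*1.3264381) = 2.5758
Cpk = min(Cpu, Cpl) = 2.5758

2.5758


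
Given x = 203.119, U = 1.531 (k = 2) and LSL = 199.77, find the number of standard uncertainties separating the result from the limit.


u = U / k = 1.531 / 2 = 0.7655
margin = |LSL - x| = |199.77 - 203.119| = 3.349
z = margin / u = 3.349 / 0.7655
z = 4.3749

4.3749


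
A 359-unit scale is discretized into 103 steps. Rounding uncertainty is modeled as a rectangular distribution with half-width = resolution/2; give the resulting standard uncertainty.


resolution = range / divisions
resolution = 359 / 103 = 3.4854369
u_res = resolution / (2*sqrt(3))
u_res = 3.4854369 / 3.4641016
u_res = 1.0062

1.0062


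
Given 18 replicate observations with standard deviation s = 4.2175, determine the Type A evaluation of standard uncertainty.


u_A = s / sqrt(n)
u_A = 4.2175 / sqrt(18)
u_A = 4.2175 / 4.2426407
u_A = 0.9941

0.9941


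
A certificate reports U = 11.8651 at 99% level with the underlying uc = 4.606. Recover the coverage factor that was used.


k = U / uc
k = 11.8651 / 4.606
k = 2.576

2.576


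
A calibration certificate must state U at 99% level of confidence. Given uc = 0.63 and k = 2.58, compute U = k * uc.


U = k * uc
U = 2.58 * 0.63
U = 1.6254

1.6254


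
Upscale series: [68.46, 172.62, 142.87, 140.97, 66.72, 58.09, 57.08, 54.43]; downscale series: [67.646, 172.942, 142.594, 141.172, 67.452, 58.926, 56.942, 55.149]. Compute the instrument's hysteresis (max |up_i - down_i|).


|68.46 - 67.646| = 0.8140
|172.62 - 172.942| = 0.3220
|142.87 - 142.594| = 0.2760
|140.97 - 141.172| = 0.2020
|66.72 - 67.452| = 0.7320
|58.09 - 58.926| = 0.8360
|57.08 - 56.942| = 0.1380
|54.43 - 55.149| = 0.7190
hysteresis = max(diffs) = 0.8360

0.8360


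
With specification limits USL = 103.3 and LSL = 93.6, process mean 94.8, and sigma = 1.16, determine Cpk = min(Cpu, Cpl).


Cpu = (USL - mean) / (3*sigma) = (103.3 - 94.8) / (3*1.16) = 2.4425
Cpl = (mean - LSL) / (3*sigma) = (94.8 - 93.6) / (3*1.16) = 0.3448
Cpk = min(Cpu, Cpl) = 0.3448

0.3448


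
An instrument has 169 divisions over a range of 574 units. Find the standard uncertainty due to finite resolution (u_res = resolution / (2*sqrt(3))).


resolution = range / divisions
resolution = 574 / 169 = 3.3964497
u_res = resolution / (2*sqrt(3))
u_res = 3.3964497 / 3.4641016
u_res = 0.9805

0.9805


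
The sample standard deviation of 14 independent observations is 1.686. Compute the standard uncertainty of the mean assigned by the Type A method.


u_A = s / sqrt(n)
u_A = 1.686 / sqrt(14)
u_A = 1.686 / 3.7416574
u_A = 0.4506

0.4506


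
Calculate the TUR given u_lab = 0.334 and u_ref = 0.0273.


TUR = u_lab / u_ref
= 0.334 / 0.0273
= 12.2344

12.2344


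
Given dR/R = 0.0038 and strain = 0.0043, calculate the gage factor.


GF = (dR/R) / epsilon
= 0.0038 / 0.0043
= 0.8837

0.8837


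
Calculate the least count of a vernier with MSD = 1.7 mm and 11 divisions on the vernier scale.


LC = MSD / n_div
= 1.7 / 11
= 0.1545

0.1545


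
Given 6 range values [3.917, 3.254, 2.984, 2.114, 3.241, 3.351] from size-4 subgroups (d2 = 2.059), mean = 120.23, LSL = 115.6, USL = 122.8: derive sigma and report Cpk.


R_bar = (3.917 + 3.254 + 2.984 + 2.114 + 3.241 + 3.351) / 6 = 3.1435
sigma = R_bar / d2 = 3.1435 / 2.059 = 1.526712
Cp = (USL - LSL)/(6*sigma) = (122.8 - 115.6)/(6*1.526712) = 0.7860
Cpu = (122.8 - 120.23)/(3*1.526712) = 0.5611
Cpl = (120.23 - 115.6)/(3*1.526712) = 1.0109
Cpk = min(Cpu, Cpl) = 0.5611

0.5611


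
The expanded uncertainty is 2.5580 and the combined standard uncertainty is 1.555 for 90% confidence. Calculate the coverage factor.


k = U / uc
k = 2.5580 / 1.555
k = 1.645

1.645


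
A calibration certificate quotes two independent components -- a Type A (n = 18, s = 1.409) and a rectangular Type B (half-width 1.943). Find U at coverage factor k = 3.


u_A = s / sqrt(n) = 1.409 / sqrt(18) = 0.33210448
u_B = half_width / sqrt(3) = 1.943 / sqrt(3) = 1.1217916
uc = sqrt(u_A^2 + u_B^2) = sqrt(0.33210448^2 + 1.1217916^2) = 1.1699187
U = k * uc = 3 * 1.1699187
U = 3.5098

3.5098


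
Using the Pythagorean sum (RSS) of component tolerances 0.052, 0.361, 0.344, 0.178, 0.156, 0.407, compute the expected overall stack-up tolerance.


RSS = sqrt(0.052^2 + 0.361^2 + 0.344^2 + 0.178^2 + 0.156^2 + 0.407^2)
= sqrt(0.47303)
= 0.6878

0.6878


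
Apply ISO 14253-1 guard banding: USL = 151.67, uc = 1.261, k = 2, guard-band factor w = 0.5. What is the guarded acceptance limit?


U = k * uc = 2 * 1.261 = 2.522
guard band g = w * U = 0.5 * 2.522 = 1.261
AL = USL - g = 151.67 - 1.261
AL = 150.4090

150.4090


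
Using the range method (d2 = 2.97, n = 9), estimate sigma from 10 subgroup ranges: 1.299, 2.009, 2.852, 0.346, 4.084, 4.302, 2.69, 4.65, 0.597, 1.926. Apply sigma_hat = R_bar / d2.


R_bar = (1.299 + 2.009 + 2.852 + 0.346 + 4.084 + 4.302 + 2.69 + 4.65 + 0.597 + 1.926) / 10
R_bar = 24.755 / 10 = 2.4755
sigma_hat = R_bar / d2 = 2.4755 / 2.97 = 0.8335

0.8335


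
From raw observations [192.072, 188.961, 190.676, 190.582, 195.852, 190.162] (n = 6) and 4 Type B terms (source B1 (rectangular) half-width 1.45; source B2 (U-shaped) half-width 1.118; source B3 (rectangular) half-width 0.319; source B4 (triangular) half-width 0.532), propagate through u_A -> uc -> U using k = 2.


mean = (192.072 + 188.961 + 190.676 + 190.582 + 195.852 + 190.162) / 6 = 191.3841667
s = sqrt(sum((x - mean)^2)/(n-1)) = 2.4060361
u_A = s / sqrt(n) = 2.4060361 / sqrt(6) = 0.98226012
u_B1 = 1.45 / sqrt(3) = 0.83715789
u_B2 = 1.118 / sqrt(2) = 0.79054538
u_B3 = 0.319 / sqrt(3) = 0.18417474
u_B4 = 0.532 / sqrt(6) = 0.21718809
uc = sqrt(0.98226012^2 + 0.83715789^2 + 0.79054538^2 + 0.18417474^2 + 0.21718809^2) = 1.5400394
U = k * uc = 2 * 1.5400394
U = 3.0801

3.0801


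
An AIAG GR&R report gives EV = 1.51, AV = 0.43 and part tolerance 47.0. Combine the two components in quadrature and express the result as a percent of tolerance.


GRR = sqrt(EV^2 + AV^2) = sqrt(1.51^2 + 0.43^2) = 1.5700318
%GRR = GRR / tol * 100 = 1.5700318 / 47.0 * 100
%GRR = 3.3405

3.3405


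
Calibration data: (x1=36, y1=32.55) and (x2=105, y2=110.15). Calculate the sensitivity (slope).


slope = (y2 - y1) / (x2 - x1)
= (110.15 - 32.55) / (105 - 36)
= 77.6000 / 69
= 1.1246

1.1246


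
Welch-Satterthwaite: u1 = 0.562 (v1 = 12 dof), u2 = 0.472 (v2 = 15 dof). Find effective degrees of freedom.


uc = sqrt(u1^2 + u2^2) = sqrt(0.562^2 + 0.472^2) = 0.7339128
v_eff = uc^4 / (u1^4/v1 + u2^4/v2)
= 0.7339128^4 / (0.562^4/12 + 0.472^4/15)
= 0.29012012 / 0.011621967
v_eff = 24.9631

24.9631


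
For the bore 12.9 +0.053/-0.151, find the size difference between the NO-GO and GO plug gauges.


GO = nominal - lower_tol (smallest hole = maximum material condition)
GO = 12.9 - 0.151 = 12.749
NO-GO = nominal + upper_tol (largest hole = least material condition)
NO-GO = 12.9 + 0.053 = 12.953
spread = NO-GO - GO = 12.953 - 12.749 = 0.2040

0.2040


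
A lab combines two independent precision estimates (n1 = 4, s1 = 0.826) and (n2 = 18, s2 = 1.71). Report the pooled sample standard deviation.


s_p = sqrt(((n1-1)*s1^2 + (n2-1)*s2^2) / (n1+n2-2))
numerator = (4-1)*0.826^2 + (18-1)*1.71^2 = 2.046828 + 49.7097 = 51.756528
denominator = 4 + 18 - 2 = 20
s_p^2 = 51.756528 / 20 = 2.5878264
s_p = sqrt(2.5878264) = 1.6087

1.6087


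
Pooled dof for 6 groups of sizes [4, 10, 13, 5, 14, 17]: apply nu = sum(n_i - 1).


nu = sum_i (n_i - 1)
nu = ((4 - 1) + (10 - 1) + (13 - 1) + (5 - 1) + (14 - 1) + (17 - 1))
nu = 3 + 9 + 12 + 4 + 13 + 16
nu = 57

57


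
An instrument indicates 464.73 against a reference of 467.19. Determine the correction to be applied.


Correction = standard - reading
= 467.19 - 464.73
= 2.4600

2.4600


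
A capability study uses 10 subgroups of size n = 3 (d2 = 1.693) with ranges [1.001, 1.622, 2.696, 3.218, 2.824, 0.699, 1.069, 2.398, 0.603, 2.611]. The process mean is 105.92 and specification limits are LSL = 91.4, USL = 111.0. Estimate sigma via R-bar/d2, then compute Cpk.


R_bar = (1.001 + 1.622 + 2.696 + 3.218 + 2.824 + 0.699 + 1.069 + 2.398 + 0.603 + 2.611) / 10 = 1.8741
sigma = R_bar / d2 = 1.8741 / 1.693 = 1.1069699
Cp = (USL - LSL)/(6*sigma) = (111.0 - 91.4)/(6*1.1069699) = 2.9510
Cpu = (111.0 - 105.92)/(3*1.1069699) = 1.5297
Cpl = (105.92 - 91.4)/(3*1.1069699) = 4.3723
Cpk = min(Cpu, Cpl) = 1.5297

1.5297


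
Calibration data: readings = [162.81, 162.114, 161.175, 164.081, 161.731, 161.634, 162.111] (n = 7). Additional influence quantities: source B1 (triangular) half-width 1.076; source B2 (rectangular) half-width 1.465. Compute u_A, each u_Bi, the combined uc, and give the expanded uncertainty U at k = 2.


mean = (162.81 + 162.114 + 161.175 + 164.081 + 161.731 + 161.634 + 162.111) / 7 = 162.2365714
s = sqrt(sum((x - mean)^2)/(n-1)) = 0.9580499
u_A = s / sqrt(n) = 0.9580499 / sqrt(7) = 0.36210883
u_B1 = 1.076 / sqrt(6) = 0.43927516
u_B2 = 1.465 / sqrt(3) = 0.84581814
uc = sqrt(0.36210883^2 + 0.43927516^2 + 0.84581814^2) = 1.0195557
U = k * uc = 2 * 1.0195557
U = 2.0391

2.0391


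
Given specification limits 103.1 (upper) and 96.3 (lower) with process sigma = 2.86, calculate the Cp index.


Cp = (USL - LSL) / (6 * sigma)
= (103.1 - 96.3) / (6 * 2.86)
= 6.8000 / 17.1600
= 0.3963

0.3963


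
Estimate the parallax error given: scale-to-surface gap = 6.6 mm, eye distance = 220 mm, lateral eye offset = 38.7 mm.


error = h * offset / d
= 6.6 * 38.7 / 220
= 1.1610

1.1610


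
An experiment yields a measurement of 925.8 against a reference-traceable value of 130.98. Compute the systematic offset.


Systematic error = measured - true
= 925.8 - 130.98
= 794.8200

794.8200


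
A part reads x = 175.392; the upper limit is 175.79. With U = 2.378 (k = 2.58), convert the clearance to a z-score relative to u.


u = U / k = 2.378 / 2.58 = 0.92170543
margin = |USL - x| = |175.79 - 175.392| = 0.398
z = margin / u = 0.398 / 0.92170543
z = 0.4318

0.4318


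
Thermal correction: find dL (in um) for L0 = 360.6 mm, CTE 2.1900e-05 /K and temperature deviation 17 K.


dL = L * alpha * dT
= 360.6 * 2.1900e-05 * 17
= 0.1342514 mm
dL_um = 0.1342514 * 1000 = 134.2514 um

134.2514


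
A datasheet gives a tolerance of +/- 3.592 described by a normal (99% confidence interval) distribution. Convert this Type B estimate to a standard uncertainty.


u_B = half_width / 2.576
u_B = 3.592 / 2.576
u_B = 1.3944

1.3944


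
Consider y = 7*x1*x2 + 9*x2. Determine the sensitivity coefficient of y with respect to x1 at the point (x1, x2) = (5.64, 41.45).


y = 7*x1*x2 + 9*x2
dy/dx1 = 7*x2
Evaluate at x2 = 41.45: c1 = 7 * 41.45
c1 = 290.1500

290.1500


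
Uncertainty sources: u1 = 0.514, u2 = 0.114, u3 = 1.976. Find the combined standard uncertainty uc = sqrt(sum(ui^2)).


uc = sqrt(0.514^2 + 0.114^2 + 1.976^2)
uc = sqrt(4.181768)
uc = 2.0449

2.0449


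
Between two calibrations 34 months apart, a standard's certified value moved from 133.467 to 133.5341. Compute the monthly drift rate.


rate = (v2 - v1) / months
= (133.5341 - 133.467) / 34
= 0.0671 / 34
= 0.0020

0.0020


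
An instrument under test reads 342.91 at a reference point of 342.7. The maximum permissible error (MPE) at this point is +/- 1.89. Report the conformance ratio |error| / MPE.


e = indication - reference = 342.91 - 342.7 = 0.2100
|e| = 0.2100
ratio = |e| / MPE = 0.2100 / 1.89
ratio = 0.1111

0.1111


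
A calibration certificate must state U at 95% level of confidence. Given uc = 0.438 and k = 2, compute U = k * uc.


U = k * uc
U = 2 * 0.438
U = 0.8760

0.8760


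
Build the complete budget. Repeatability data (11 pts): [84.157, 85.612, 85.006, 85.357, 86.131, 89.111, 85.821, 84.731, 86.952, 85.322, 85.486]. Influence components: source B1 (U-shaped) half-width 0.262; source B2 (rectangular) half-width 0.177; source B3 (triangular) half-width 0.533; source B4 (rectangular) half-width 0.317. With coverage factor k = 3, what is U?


mean = (84.157 + 85.612 + 85.006 + 85.357 + 86.131 + 89.111 + 85.821 + 84.731 + 86.952 + 85.322 + 85.486) / 11 = 85.78963636
s = sqrt(sum((x - mean)^2)/(n-1)) = 1.3202259
u_A = s / sqrt(n) = 1.3202259 / sqrt(11) = 0.39806309
u_B1 = 0.262 / sqrt(2) = 0.18526198
u_B2 = 0.177 / sqrt(3) = 0.102191
u_B3 = 0.533 / sqrt(6) = 0.21759634
u_B4 = 0.317 / sqrt(3) = 0.18302004
uc = sqrt(0.39806309^2 + 0.18526198^2 + 0.102191^2 + 0.21759634^2 + 0.18302004^2) = 0.53297629
U = k * uc = 3 * 0.53297629
U = 1.5989

1.5989


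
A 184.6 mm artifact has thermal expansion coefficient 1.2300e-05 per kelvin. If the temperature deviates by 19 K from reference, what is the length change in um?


dL = L * alpha * dT
= 184.6 * 1.2300e-05 * 19
= 0.0431410 mm
dL_um = 0.0431410 * 1000 = 43.1410 um

43.1410


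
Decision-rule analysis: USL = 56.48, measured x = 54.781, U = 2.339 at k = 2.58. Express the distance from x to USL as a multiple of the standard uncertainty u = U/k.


u = U / k = 2.339 / 2.58 = 0.90658915
margin = |USL - x| = |56.48 - 54.781| = 1.699
z = margin / u = 1.699 / 0.90658915
z = 1.8741

1.8741


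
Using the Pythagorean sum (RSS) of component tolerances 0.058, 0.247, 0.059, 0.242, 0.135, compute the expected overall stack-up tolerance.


RSS = sqrt(0.058^2 + 0.247^2 + 0.059^2 + 0.242^2 + 0.135^2)
= sqrt(0.144643)
= 0.3803

0.3803


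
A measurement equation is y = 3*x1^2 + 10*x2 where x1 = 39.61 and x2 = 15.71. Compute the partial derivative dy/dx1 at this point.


y = 3*x1^2 + 10*x2
dy/dx1 = 2*3*x1
Evaluate at x1 = 39.61: c1 = 6 * 39.61
c1 = 237.6600

237.6600


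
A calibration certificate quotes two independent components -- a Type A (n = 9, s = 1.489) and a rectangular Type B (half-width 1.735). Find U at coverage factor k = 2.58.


u_A = s / sqrt(n) = 1.489 / sqrt(9) = 0.49633333
u_B = half_width / sqrt(3) = 1.735 / sqrt(3) = 1.0017027
uc = sqrt(u_A^2 + u_B^2) = sqrt(0.49633333^2 + 1.0017027^2) = 1.1179244
U = k * uc = 2.58 * 1.1179244
U = 2.8842

2.8842


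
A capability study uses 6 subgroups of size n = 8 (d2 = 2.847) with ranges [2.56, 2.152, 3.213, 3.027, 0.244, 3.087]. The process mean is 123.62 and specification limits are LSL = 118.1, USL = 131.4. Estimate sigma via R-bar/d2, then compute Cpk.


R_bar = (2.56 + 2.152 + 3.213 + 3.027 + 0.244 + 3.087) / 6 = 2.3805
sigma = R_bar / d2 = 2.3805 / 2.847 = 0.83614331
Cp = (USL - LSL)/(6*sigma) = (131.4 - 118.1)/(6*0.83614331) = 2.6511
Cpu = (131.4 - 123.62)/(3*0.83614331) = 3.1015
Cpl = (123.62 - 118.1)/(3*0.83614331) = 2.2006
Cpk = min(Cpu, Cpl) = 2.2006

2.2006


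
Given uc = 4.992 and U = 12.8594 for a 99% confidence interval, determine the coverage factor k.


k = U / uc
k = 12.8594 / 4.992
k = 2.576

2.576


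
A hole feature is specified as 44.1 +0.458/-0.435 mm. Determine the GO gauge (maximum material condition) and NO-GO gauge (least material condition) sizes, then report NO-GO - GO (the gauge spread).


GO = nominal - lower_tol (smallest hole = maximum material condition)
GO = 44.1 - 0.435 = 43.665
NO-GO = nominal + upper_tol (largest hole = least material condition)
NO-GO = 44.1 + 0.458 = 44.558
spread = NO-GO - GO = 44.558 - 43.665 = 0.8930

0.8930


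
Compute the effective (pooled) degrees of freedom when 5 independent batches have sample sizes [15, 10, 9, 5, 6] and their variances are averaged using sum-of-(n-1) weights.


nu = sum_i (n_i - 1)
nu = ((15 - 1) + (10 - 1) + (9 - 1) + (5 - 1) + (6 - 1))
nu = 14 + 9 + 8 + 4 + 5
nu = 40

40


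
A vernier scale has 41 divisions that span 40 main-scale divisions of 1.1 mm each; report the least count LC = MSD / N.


LC = MSD / n_div
= 1.1 / 41
= 0.0268

0.0268


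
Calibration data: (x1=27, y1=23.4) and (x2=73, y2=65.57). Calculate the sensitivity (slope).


slope = (y2 - y1) / (x2 - x1)
= (65.57 - 23.4) / (73 - 27)
= 42.1700 / 46
= 0.9167

0.9167


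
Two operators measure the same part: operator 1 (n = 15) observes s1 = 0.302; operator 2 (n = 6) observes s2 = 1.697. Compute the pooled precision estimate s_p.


s_p = sqrt(((n1-1)*s1^2 + (n2-1)*s2^2) / (n1+n2-2))
numerator = (15-1)*0.302^2 + (6-1)*1.697^2 = 1.276856 + 14.399045 = 15.675901
denominator = 15 + 6 - 2 = 19
s_p^2 = 15.675901 / 19 = 0.82504742
s_p = sqrt(0.82504742) = 0.9083

0.9083


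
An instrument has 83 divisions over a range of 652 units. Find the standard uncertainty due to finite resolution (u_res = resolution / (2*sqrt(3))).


resolution = range / divisions
resolution = 652 / 83 = 7.8554217
u_res = resolution / (2*sqrt(3))
u_res = 7.8554217 / 3.4641016
u_res = 2.2677

2.2677


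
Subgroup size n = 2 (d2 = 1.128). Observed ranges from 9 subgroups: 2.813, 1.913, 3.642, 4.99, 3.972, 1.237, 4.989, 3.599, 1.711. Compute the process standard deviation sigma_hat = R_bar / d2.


R_bar = (2.813 + 1.913 + 3.642 + 4.99 + 3.972 + 1.237 + 4.989 + 3.599 + 1.711) / 9
R_bar = 28.866 / 9 = 3.2073333
sigma_hat = R_bar / d2 = 3.2073333 / 1.128 = 2.8434

2.8434


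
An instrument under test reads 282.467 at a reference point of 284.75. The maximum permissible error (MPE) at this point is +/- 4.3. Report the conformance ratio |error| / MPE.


e = indication - reference = 282.467 - 284.75 = -2.2830
|e| = 2.2830
ratio = |e| / MPE = 2.2830 / 4.3
ratio = 0.5309

0.5309


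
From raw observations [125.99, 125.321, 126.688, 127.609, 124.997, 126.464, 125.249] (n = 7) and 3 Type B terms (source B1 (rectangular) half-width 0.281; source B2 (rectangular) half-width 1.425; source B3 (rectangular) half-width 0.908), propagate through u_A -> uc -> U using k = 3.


mean = (125.99 + 125.321 + 126.688 + 127.609 + 124.997 + 126.464 + 125.249) / 7 = 126.0454286
s = sqrt(sum((x - mean)^2)/(n-1)) = 0.93934602
u_A = s / sqrt(n) = 0.93934602 / sqrt(7) = 0.35503942
u_B1 = 0.281 / sqrt(3) = 0.16223543
u_B2 = 1.425 / sqrt(3) = 0.82272413
u_B3 = 0.908 / sqrt(3) = 0.52423404
uc = sqrt(0.35503942^2 + 0.16223543^2 + 0.82272413^2 + 0.52423404^2) = 1.0507472
U = k * uc = 3 * 1.0507472
U = 3.1522

3.1522


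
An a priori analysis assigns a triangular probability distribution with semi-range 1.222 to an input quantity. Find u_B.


u_B = half_width / sqrt(6)
u_B = 1.222 / 2.4494897
u_B = 0.4989

0.4989


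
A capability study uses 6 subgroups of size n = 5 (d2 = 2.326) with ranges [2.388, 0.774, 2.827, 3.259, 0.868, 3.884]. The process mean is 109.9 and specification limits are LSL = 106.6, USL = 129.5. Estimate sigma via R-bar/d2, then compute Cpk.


R_bar = (2.388 + 0.774 + 2.827 + 3.259 + 0.868 + 3.884) / 6 = 2.3333333
sigma = R_bar / d2 = 2.3333333 / 2.326 = 1.0031528
Cp = (USL - LSL)/(6*sigma) = (129.5 - 106.6)/(6*1.0031528) = 3.8047
Cpu = (129.5 - 109.9)/(3*1.0031528) = 6.5128
Cpl = (109.9 - 106.6)/(3*1.0031528) = 1.0965
Cpk = min(Cpu, Cpl) = 1.0965

1.0965


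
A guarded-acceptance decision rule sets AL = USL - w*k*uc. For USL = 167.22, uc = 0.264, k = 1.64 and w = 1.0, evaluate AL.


U = k * uc = 1.64 * 0.264 = 0.43296
guard band g = w * U = 1.0 * 0.43296 = 0.43296
AL = USL - g = 167.22 - 0.43296
AL = 166.7870

166.7870


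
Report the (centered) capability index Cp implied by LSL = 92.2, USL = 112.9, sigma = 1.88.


Cp = (USL - LSL) / (6 * sigma)
= (112.9 - 92.2) / (6 * 1.88)
= 20.7000 / 11.2800
= 1.8351

1.8351


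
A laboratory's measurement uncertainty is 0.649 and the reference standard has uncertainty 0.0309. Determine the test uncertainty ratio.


TUR = u_lab / u_ref
= 0.649 / 0.0309
= 21.0032

21.0032


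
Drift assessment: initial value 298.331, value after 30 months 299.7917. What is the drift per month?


rate = (v2 - v1) / months
= (299.7917 - 298.331) / 30
= 1.4607 / 30
= 0.0487

0.0487


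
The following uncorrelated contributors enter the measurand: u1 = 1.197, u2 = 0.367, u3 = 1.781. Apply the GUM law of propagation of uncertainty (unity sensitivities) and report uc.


uc = sqrt(1.197^2 + 0.367^2 + 1.781^2)
uc = sqrt(4.739459)
uc = 2.1770

2.1770


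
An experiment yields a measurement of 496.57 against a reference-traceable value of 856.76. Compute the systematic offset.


Systematic error = measured - true
= 496.57 - 856.76
= -360.1900

-360.1900


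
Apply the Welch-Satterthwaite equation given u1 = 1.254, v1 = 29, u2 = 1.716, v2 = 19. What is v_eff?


uc = sqrt(u1^2 + u2^2) = sqrt(1.254^2 + 1.716^2) = 2.125364
v_eff = uc^4 / (u1^4/v1 + u2^4/v2)
= 2.125364^4 / (1.254^4/29 + 1.716^4/19)
= 20.404844 / 0.54163756
v_eff = 37.6725

37.6725


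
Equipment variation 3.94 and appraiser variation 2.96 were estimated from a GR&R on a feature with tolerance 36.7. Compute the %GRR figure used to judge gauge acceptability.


GRR = sqrt(EV^2 + AV^2) = sqrt(3.94^2 + 2.96^2) = 4.9280016
%GRR = GRR / tol * 100 = 4.9280016 / 36.7 * 100
%GRR = 13.4278

13.4278


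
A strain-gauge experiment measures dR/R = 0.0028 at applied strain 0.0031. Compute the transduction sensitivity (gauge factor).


GF = (dR/R) / epsilon
= 0.0028 / 0.0031
= 0.9032

0.9032


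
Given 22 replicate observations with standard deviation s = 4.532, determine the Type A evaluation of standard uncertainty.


u_A = s / sqrt(n)
u_A = 4.532 / sqrt(22)
u_A = 4.532 / 4.6904158
u_A = 0.9662

0.9662


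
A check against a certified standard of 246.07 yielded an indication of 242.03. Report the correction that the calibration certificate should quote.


Correction = standard - reading
= 246.07 - 242.03
= 4.0400

4.0400


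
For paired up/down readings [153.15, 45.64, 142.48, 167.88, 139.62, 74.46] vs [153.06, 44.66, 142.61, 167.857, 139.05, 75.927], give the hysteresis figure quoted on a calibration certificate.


|153.15 - 153.06| = 0.0900
|45.64 - 44.66| = 0.9800
|142.48 - 142.61| = 0.1300
|167.88 - 167.857| = 0.0230
|139.62 - 139.05| = 0.5700
|74.46 - 75.927| = 1.4670
hysteresis = max(diffs) = 1.4670

1.4670


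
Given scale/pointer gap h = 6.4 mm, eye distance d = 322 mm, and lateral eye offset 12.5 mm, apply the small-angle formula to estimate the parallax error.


error = h * offset / d
= 6.4 * 12.5 / 322
= 0.2484

0.2484


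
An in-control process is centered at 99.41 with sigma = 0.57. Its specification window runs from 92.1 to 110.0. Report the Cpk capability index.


Cpu = (USL - mean) / (3*sigma) = (110.0 - 99.41) / (3*0.57) = 6.1930
Cpl = (mean - LSL) / (3*sigma) = (99.41 - 92.1) / (3*0.57) = 4.2749
Cpk = min(Cpu, Cpl) = 4.2749

4.2749


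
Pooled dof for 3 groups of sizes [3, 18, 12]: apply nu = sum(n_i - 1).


nu = sum_i (n_i - 1)
nu = ((3 - 1) + (18 - 1) + (12 - 1))
nu = 2 + 17 + 11
nu = 30

30


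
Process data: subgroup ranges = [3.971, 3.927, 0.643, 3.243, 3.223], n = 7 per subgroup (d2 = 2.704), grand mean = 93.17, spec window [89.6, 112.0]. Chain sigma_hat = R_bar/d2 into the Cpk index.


R_bar = (3.971 + 3.927 + 0.643 + 3.243 + 3.223) / 5 = 3.0014
sigma = R_bar / d2 = 3.0014 / 2.704 = 1.1099852
Cp = (USL - LSL)/(6*sigma) = (112.0 - 89.6)/(6*1.1099852) = 3.3634
Cpu = (112.0 - 93.17)/(3*1.1099852) = 5.6547
Cpl = (93.17 - 89.6)/(3*1.1099852) = 1.0721
Cpk = min(Cpu, Cpl) = 1.0721

1.0721


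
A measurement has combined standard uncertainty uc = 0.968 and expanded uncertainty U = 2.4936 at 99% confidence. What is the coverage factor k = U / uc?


k = U / uc
k = 2.4936 / 0.968
k = 2.576

2.576


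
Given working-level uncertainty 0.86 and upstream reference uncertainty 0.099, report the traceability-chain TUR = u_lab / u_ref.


TUR = u_lab / u_ref
= 0.86 / 0.099
= 8.6869

8.6869


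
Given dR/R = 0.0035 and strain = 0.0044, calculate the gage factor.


GF = (dR/R) / epsilon
= 0.0035 / 0.0044
= 0.7955

0.7955


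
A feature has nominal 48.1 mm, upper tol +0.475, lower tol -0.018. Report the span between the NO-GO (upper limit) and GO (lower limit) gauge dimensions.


GO = nominal - lower_tol (smallest hole = maximum material condition)
GO = 48.1 - 0.018 = 48.082
NO-GO = nominal + upper_tol (largest hole = least material condition)
NO-GO = 48.1 + 0.475 = 48.575
spread = NO-GO - GO = 48.575 - 48.082 = 0.4930

0.4930


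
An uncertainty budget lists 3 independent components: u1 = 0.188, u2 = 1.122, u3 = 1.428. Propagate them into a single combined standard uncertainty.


uc = sqrt(0.188^2 + 1.122^2 + 1.428^2)
uc = sqrt(3.333412)
uc = 1.8258

1.8258


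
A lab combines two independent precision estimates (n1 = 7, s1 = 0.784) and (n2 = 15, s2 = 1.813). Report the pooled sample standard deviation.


s_p = sqrt(((n1-1)*s1^2 + (n2-1)*s2^2) / (n1+n2-2))
numerator = (7-1)*0.784^2 + (15-1)*1.813^2 = 3.687936 + 46.017566 = 49.705502
denominator = 7 + 15 - 2 = 20
s_p^2 = 49.705502 / 20 = 2.4852751
s_p = sqrt(2.4852751) = 1.5765

1.5765


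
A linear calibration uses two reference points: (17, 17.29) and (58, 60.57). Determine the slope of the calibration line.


slope = (y2 - y1) / (x2 - x1)
= (60.57 - 17.29) / (58 - 17)
= 43.2800 / 41
= 1.0556

1.0556


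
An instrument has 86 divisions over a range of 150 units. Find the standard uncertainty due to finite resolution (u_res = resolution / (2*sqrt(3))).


resolution = range / divisions
resolution = 150 / 86 = 1.744186
u_res = resolution / (2*sqrt(3))
u_res = 1.744186 / 3.4641016
u_res = 0.5035

0.5035


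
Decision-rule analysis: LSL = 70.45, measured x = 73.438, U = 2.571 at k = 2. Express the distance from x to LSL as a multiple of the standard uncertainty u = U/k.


u = U / k = 2.571 / 2 = 1.2855
margin = |LSL - x| = |70.45 - 73.438| = 2.988
z = margin / u = 2.988 / 1.2855
z = 2.3244

2.3244


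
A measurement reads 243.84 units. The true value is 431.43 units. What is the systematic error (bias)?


Systematic error = measured - true
= 243.84 - 431.43
= -187.5900

-187.5900


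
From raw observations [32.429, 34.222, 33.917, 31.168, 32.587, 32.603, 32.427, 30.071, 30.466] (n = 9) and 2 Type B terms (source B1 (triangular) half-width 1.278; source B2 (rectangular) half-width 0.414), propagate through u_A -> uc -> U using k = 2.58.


mean = (32.429 + 34.222 + 33.917 + 31.168 + 32.587 + 32.603 + 32.427 + 30.071 + 30.466) / 9 = 32.21
s = sqrt(sum((x - mean)^2)/(n-1)) = 1.416697
u_A = s / sqrt(n) = 1.416697 / sqrt(9) = 0.47223233
u_B1 = 1.278 / sqrt(6) = 0.52174132
u_B2 = 0.414 / sqrt(3) = 0.23902301
uc = sqrt(0.47223233^2 + 0.52174132^2 + 0.23902301^2) = 0.74320211
U = k * uc = 2.58 * 0.74320211
U = 1.9175

1.9175


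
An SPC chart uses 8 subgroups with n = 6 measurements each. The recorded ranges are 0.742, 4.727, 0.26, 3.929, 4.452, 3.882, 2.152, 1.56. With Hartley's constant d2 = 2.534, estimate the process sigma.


R_bar = (0.742 + 4.727 + 0.26 + 3.929 + 4.452 + 3.882 + 2.152 + 1.56) / 8
R_bar = 21.704 / 8 = 2.713
sigma_hat = R_bar / d2 = 2.713 / 2.534 = 1.0706

1.0706


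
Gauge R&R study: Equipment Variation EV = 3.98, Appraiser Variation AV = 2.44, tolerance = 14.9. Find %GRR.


GRR = sqrt(EV^2 + AV^2) = sqrt(3.98^2 + 2.44^2) = 4.6684044
%GRR = GRR / tol * 100 = 4.6684044 / 14.9 * 100
%GRR = 31.3316

31.3316


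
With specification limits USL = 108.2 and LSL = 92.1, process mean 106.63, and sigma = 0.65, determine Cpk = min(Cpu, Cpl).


Cpu = (USL - mean) / (3*sigma) = (108.2 - 106.63) / (3*0.65) = 0.8051
Cpl = (mean - LSL) / (3*sigma) = (106.63 - 92.1) / (3*0.65) = 7.4513
Cpk = min(Cpu, Cpl) = 0.8051

0.8051


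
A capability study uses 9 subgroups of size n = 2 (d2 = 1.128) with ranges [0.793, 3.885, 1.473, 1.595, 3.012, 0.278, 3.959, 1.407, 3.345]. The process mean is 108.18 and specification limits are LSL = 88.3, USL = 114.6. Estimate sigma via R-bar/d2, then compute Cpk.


R_bar = (0.793 + 3.885 + 1.473 + 1.595 + 3.012 + 0.278 + 3.959 + 1.407 + 3.345) / 9 = 2.1941111
sigma = R_bar / d2 = 2.1941111 / 1.128 = 1.945134
Cp = (USL - LSL)/(6*sigma) = (114.6 - 88.3)/(6*1.945134) = 2.2535
Cpu = (114.6 - 108.18)/(3*1.945134) = 1.1002
Cpl = (108.18 - 88.3)/(3*1.945134) = 3.4068
Cpk = min(Cpu, Cpl) = 1.1002

1.1002


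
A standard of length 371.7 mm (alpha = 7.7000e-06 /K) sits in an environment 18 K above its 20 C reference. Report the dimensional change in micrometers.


dL = L * alpha * dT
= 371.7 * 7.7000e-06 * 18
= 0.0515176 mm
dL_um = 0.0515176 * 1000 = 51.5176 um

51.5176


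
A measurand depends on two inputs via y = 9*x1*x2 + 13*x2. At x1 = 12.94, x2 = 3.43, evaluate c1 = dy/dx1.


y = 9*x1*x2 + 13*x2
dy/dx1 = 9*x2
Evaluate at x2 = 3.43: c1 = 9 * 3.43
c1 = 30.8700

30.8700


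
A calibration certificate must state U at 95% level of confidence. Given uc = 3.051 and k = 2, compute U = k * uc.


U = k * uc
U = 2 * 3.051
U = 6.1020

6.1020


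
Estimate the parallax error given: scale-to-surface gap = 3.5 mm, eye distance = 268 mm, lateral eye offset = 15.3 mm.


error = h * offset / d
= 3.5 * 15.3 / 268
= 0.1998

0.1998


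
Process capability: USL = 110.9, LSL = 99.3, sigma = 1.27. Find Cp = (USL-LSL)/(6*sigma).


Cp = (USL - LSL) / (6 * sigma)
= (110.9 - 99.3) / (6 * 1.27)
= 11.6000 / 7.6200
= 1.5223

1.5223


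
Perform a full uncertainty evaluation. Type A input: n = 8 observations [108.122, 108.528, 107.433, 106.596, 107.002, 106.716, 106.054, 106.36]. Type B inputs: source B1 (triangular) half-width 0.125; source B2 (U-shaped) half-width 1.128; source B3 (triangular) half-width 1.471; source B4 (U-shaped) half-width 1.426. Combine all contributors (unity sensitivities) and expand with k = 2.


mean = (108.122 + 108.528 + 107.433 + 106.596 + 107.002 + 106.716 + 106.054 + 106.36) / 8 = 107.101375
s = sqrt(sum((x - mean)^2)/(n-1)) = 0.86580548
u_A = s / sqrt(n) = 0.86580548 / sqrt(8) = 0.30610846
u_B1 = 0.125 / sqrt(6) = 0.051031036
u_B2 = 1.128 / sqrt(2) = 0.79761645
u_B3 = 1.471 / sqrt(6) = 0.60053324
u_B4 = 1.426 / sqrt(2) = 1.0083343
uc = sqrt(0.30610846^2 + 0.051031036^2 + 0.79761645^2 + 0.60053324^2 + 1.0083343^2) = 1.4525415
U = k * uc = 2 * 1.4525415
U = 2.9051

2.9051


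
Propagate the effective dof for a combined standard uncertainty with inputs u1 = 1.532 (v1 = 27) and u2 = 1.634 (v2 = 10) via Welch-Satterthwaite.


uc = sqrt(u1^2 + u2^2) = sqrt(1.532^2 + 1.634^2) = 2.2398616
v_eff = uc^4 / (u1^4/v1 + u2^4/v2)
= 2.2398616^4 / (1.532^4/27 + 1.634^4/10)
= 25.170088 / 0.91688582
v_eff = 27.4517

27.4517


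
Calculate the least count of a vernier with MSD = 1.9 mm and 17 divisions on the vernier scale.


LC = MSD / n_div
= 1.9 / 17
= 0.1118

0.1118


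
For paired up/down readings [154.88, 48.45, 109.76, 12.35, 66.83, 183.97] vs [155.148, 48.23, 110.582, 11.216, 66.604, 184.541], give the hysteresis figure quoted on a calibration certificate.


|154.88 - 155.148| = 0.2680
|48.45 - 48.23| = 0.2200
|109.76 - 110.582| = 0.8220
|12.35 - 11.216| = 1.1340
|66.83 - 66.604| = 0.2260
|183.97 - 184.541| = 0.5710
hysteresis = max(diffs) = 1.1340

1.1340


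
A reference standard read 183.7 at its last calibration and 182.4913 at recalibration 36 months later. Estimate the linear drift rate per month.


rate = (v2 - v1) / months
= (182.4913 - 183.7) / 36
= -1.2087 / 36
= -0.0336

-0.0336


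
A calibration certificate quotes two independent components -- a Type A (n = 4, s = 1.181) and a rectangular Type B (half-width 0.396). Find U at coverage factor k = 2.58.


u_A = s / sqrt(n) = 1.181 / sqrt(4) = 0.5905
u_B = half_width / sqrt(3) = 0.396 / sqrt(3) = 0.22863071
uc = sqrt(u_A^2 + u_B^2) = sqrt(0.5905^2 + 0.22863071^2) = 0.6332158
U = k * uc = 2.58 * 0.6332158
U = 1.6337

1.6337


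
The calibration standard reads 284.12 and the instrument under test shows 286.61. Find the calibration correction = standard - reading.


Correction = standard - reading
= 284.12 - 286.61
= -2.4900

-2.4900


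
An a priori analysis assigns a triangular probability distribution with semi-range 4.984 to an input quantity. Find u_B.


u_B = half_width / sqrt(6)
u_B = 4.984 / 2.4494897
u_B = 2.0347

2.0347


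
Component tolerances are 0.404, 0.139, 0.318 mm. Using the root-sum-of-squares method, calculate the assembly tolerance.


RSS = sqrt(0.404^2 + 0.139^2 + 0.318^2)
= sqrt(0.283661)
= 0.5326

0.5326


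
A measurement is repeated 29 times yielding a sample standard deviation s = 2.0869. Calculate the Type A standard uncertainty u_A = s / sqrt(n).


u_A = s / sqrt(n)
u_A = 2.0869 / sqrt(29)
u_A = 2.0869 / 5.3851648
u_A = 0.3875

0.3875


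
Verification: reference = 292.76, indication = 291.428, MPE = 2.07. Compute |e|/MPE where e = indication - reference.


e = indication - reference = 291.428 - 292.76 = -1.3320
|e| = 1.3320
ratio = |e| / MPE = 1.3320 / 2.07
ratio = 0.6435

0.6435


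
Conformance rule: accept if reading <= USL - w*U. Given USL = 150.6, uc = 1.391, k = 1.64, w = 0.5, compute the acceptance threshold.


U = k * uc = 1.64 * 1.391 = 2.28124
guard band g = w * U = 0.5 * 2.28124 = 1.14062
AL = USL - g = 150.6 - 1.14062
AL = 149.4594

149.4594


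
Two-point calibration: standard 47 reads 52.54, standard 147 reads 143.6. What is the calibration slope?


slope = (y2 - y1) / (x2 - x1)
= (143.6 - 52.54) / (147 - 47)
= 91.0600 / 100
= 0.9106

0.9106


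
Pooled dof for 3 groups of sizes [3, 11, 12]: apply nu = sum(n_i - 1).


nu = sum_i (n_i - 1)
nu = ((3 - 1) + (11 - 1) + (12 - 1))
nu = 2 + 10 + 11
nu = 23

23


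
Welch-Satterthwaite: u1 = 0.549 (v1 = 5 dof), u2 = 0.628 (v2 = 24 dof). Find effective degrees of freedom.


uc = sqrt(u1^2 + u2^2) = sqrt(0.549^2 + 0.628^2) = 0.83413728
v_eff = uc^4 / (u1^4/v1 + u2^4/v2)
= 0.83413728^4 / (0.549^4/5 + 0.628^4/24)
= 0.48411677 / 0.024649293
v_eff = 19.6402

19.6402


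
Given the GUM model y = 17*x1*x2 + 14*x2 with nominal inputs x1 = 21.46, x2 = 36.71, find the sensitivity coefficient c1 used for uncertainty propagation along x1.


y = 17*x1*x2 + 14*x2
dy/dx1 = 17*x2
Evaluate at x2 = 36.71: c1 = 17 * 36.71
c1 = 624.0700

624.0700
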